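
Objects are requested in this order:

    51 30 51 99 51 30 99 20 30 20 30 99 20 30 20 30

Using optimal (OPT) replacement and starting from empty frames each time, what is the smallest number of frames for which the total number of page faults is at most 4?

f=1: 16 faults
f=2: 7 faults
f=3: 4 faults
f=4: 4 faults
Smallest f with faults ≤ 4 is 3.

3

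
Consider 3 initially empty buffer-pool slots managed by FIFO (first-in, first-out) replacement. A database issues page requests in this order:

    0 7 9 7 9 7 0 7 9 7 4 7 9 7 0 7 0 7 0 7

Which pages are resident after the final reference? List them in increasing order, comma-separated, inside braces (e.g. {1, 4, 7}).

{0, 4, 7}

0: miss, frames (0)
7: miss, frames (0 7)
9: miss, frames (0 7 9)
7: hit
9: hit
7: hit
0: hit
7: hit
9: hit
7: hit
4: miss, evict 0, frames (7 9 4)
7: hit
9: hit
7: hit
0: miss, evict 7, frames (9 4 0)
7: miss, evict 9, frames (4 0 7)
0: hit
7: hit
0: hit
7: hit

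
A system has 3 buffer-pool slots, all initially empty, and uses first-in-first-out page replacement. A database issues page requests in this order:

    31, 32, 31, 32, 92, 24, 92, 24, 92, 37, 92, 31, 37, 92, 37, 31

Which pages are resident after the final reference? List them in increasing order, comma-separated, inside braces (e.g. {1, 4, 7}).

{31, 37, 92}

31 → miss, frames (31)
32 → miss, frames (31 32)
31 → hit
32 → hit
92 → miss, frames (31 32 92)
24 → miss, evict 31, frames (32 92 24)
92 → hit
24 → hit
92 → hit
37 → miss, evict 32, frames (92 24 37)
92 → hit
31 → miss, evict 92, frames (24 37 31)
37 → hit
92 → miss, evict 24, frames (37 31 92)
37 → hit
31 → hit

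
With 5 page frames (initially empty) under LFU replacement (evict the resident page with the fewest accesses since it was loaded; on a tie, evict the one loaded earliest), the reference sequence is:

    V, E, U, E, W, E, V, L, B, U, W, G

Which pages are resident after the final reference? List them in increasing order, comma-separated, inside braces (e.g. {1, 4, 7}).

V -> fault, frames [V]
E -> fault, frames [V, E]
U -> fault, frames [V, E, U]
E -> hit
W -> fault, frames [V, E, U, W]
E -> hit
V -> hit
L -> fault, frames [V, E, U, W, L]
B -> fault, evict U, frames [V, E, W, L, B]
U -> fault, evict W, frames [V, E, L, B, U]
W -> fault, evict L, frames [V, E, B, U, W]
G -> fault, evict B, frames [V, E, U, W, G]

{E, G, U, V, W}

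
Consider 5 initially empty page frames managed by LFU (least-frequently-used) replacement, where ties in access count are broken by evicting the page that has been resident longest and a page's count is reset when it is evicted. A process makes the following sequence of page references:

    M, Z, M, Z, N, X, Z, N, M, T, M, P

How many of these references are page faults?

M -> fault, frames [M]
Z -> fault, frames [M, Z]
M -> hit
Z -> hit
N -> fault, frames [M, Z, N]
X -> fault, frames [M, Z, N, X]
Z -> hit
N -> hit
M -> hit
T -> fault, frames [M, Z, N, X, T]
M -> hit
P -> fault, evict X, frames [M, Z, N, T, P]
Page faults: 6.

6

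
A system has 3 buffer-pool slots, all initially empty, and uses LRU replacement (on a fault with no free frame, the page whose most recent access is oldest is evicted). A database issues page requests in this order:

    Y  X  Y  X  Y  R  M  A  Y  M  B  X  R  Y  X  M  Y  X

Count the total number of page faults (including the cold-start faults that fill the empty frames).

11

Y → miss, frames [Y]
X → miss, frames [Y, X]
Y → hit
X → hit
Y → hit
R → miss, frames [X, Y, R]
M → miss, evict X, frames [Y, R, M]
A → miss, evict Y, frames [R, M, A]
Y → miss, evict R, frames [M, A, Y]
M → hit
B → miss, evict A, frames [Y, M, B]
X → miss, evict Y, frames [M, B, X]
R → miss, evict M, frames [B, X, R]
Y → miss, evict B, frames [X, R, Y]
X → hit
M → miss, evict R, frames [Y, X, M]
Y → hit
X → hit
Page faults: 11.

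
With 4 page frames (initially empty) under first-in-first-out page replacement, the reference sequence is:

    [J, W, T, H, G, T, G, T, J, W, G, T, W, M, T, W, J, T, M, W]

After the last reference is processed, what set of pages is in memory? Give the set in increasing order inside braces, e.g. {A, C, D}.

{J, M, T, W}

J -> miss, frames {J}
W -> miss, frames {J,W}
T -> miss, frames {J,W,T}
H -> miss, frames {J,W,T,H}
G -> miss, evict J, frames {W,T,H,G}
T -> hit
G -> hit
T -> hit
J -> miss, evict W, frames {T,H,G,J}
W -> miss, evict T, frames {H,G,J,W}
G -> hit
T -> miss, evict H, frames {G,J,W,T}
W -> hit
M -> miss, evict G, frames {J,W,T,M}
T -> hit
W -> hit
J -> hit
T -> hit
M -> hit
W -> hit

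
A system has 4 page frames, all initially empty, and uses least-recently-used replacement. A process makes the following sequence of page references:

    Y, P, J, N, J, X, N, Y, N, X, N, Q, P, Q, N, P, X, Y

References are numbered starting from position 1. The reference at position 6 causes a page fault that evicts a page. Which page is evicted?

pos 1: Y -> fault, frames [Y]
pos 2: P -> fault, frames [Y, P]
pos 3: J -> fault, frames [Y, P, J]
pos 4: N -> fault, frames [Y, P, J, N]
pos 5: J -> hit
pos 6: X -> fault, evict Y, frames [P, N, J, X]
At position 6, page Y is evicted.

Y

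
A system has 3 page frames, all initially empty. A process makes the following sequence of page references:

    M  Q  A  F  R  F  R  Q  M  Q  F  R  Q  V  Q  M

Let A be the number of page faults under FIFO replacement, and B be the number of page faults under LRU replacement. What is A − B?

Under FIFO: F F F F F . . F F . F F F F . F → 12 faults.
Under LRU: F F F F F . . F F . F F . F . F → 11 faults.
A − B = 12 − 11 = 1.

1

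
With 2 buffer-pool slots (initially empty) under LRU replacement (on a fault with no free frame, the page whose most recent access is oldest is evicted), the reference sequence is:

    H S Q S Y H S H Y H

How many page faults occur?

7

H -> fault, frames {H}
S -> fault, frames {H,S}
Q -> fault, evict H, frames {S,Q}
S -> hit
Y -> fault, evict Q, frames {S,Y}
H -> fault, evict S, frames {Y,H}
S -> fault, evict Y, frames {H,S}
H -> hit
Y -> fault, evict S, frames {H,Y}
H -> hit
Page faults: 7.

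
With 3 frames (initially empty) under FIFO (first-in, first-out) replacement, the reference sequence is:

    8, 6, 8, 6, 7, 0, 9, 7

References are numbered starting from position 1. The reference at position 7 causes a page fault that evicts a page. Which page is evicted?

6

pos 1: 8 → miss, frames {8}
pos 2: 6 → miss, frames {8,6}
pos 3: 8 → hit
pos 4: 6 → hit
pos 5: 7 → miss, frames {8,6,7}
pos 6: 0 → miss, evict 8, frames {6,7,0}
pos 7: 9 → miss, evict 6, frames {7,0,9}
At position 7, page 6 is evicted.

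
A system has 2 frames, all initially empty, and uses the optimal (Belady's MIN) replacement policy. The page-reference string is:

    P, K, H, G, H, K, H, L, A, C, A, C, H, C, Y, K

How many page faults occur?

11

P -> miss, frames {P}
K -> miss, frames {P,K}
H -> miss, evict P, frames {K,H}
G -> miss, evict K, frames {H,G}
H -> hit
K -> miss, evict G, frames {H,K}
H -> hit
L -> miss, evict K, frames {H,L}
A -> miss, evict L, frames {H,A}
C -> miss, evict H, frames {A,C}
A -> hit
C -> hit
H -> miss, evict A, frames {C,H}
C -> hit
Y -> miss, evict H, frames {C,Y}
K -> miss, evict Y, frames {C,K}
Page faults: 11.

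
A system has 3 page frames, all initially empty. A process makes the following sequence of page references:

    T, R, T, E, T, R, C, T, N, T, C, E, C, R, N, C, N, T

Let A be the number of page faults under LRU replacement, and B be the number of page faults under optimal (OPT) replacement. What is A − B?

1

Under LRU: F F . F . . F . F . . F . F F . . F → 9 faults.
Under OPT: F F . F . . F . F . . F . F . . . F → 8 faults.
A − B = 9 − 8 = 1.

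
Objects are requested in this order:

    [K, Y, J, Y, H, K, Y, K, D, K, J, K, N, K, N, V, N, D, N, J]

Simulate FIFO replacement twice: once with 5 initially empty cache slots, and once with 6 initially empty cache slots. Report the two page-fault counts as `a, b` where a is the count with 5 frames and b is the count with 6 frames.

9, 7

5 frames: F F F . F . . . F . . . F F . F . . . F → 9 faults.
6 frames: F F F . F . . . F . . . F . . F . . . . → 7 faults.
7 < 9: adding a frame reduced faults, as is typical.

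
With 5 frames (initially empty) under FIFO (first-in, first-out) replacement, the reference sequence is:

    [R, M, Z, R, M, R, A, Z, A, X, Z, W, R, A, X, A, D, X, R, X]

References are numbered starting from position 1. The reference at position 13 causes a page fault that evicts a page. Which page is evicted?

M

pos 1: R: fault, frames [R]
pos 2: M: fault, frames [R, M]
pos 3: Z: fault, frames [R, M, Z]
pos 4: R: hit
pos 5: M: hit
pos 6: R: hit
pos 7: A: fault, frames [R, M, Z, A]
pos 8: Z: hit
pos 9: A: hit
pos 10: X: fault, frames [R, M, Z, A, X]
pos 11: Z: hit
pos 12: W: fault, evict R, frames [M, Z, A, X, W]
pos 13: R: fault, evict M, frames [Z, A, X, W, R]
At position 13, page M is evicted.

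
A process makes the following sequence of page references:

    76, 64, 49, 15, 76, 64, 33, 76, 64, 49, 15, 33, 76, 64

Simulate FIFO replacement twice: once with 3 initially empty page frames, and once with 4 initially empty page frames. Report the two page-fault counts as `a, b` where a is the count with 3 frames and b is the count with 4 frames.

3 frames: F F F F F F F . . F F . F F → 11 faults.
4 frames: F F F F . . F F F F F F F F → 12 faults.
12 > 11: adding a frame increased faults — Belady's anomaly.

11, 12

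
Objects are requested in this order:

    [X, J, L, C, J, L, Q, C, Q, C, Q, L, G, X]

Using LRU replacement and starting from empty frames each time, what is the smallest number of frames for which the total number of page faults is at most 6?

6

f=1: 14 faults
f=2: 11 faults
f=3: 8 faults
f=4: 7 faults
f=5: 7 faults
f=6: 6 faults
Smallest f with faults ≤ 6 is 6.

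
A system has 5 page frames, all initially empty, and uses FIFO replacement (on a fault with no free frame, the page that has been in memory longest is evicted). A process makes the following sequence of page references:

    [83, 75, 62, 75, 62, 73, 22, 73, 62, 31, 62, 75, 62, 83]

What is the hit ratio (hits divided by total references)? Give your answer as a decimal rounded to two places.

0.50

83 → fault, frames {83}
75 → fault, frames {83,75}
62 → fault, frames {83,75,62}
75 → hit
62 → hit
73 → fault, frames {83,75,62,73}
22 → fault, frames {83,75,62,73,22}
73 → hit
62 → hit
31 → fault, evict 83, frames {75,62,73,22,31}
62 → hit
75 → hit
62 → hit
83 → fault, evict 75, frames {62,73,22,31,83}
Hits: 7 of 14 references → 7/14 = 0.5000.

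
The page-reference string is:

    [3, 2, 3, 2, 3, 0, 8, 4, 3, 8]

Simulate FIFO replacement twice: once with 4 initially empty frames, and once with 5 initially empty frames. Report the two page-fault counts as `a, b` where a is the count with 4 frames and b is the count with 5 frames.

6, 5

4 frames: F F . . . F F F F . → 6 faults.
5 frames: F F . . . F F F . . → 5 faults.
5 < 6: adding a frame reduced faults, as is typical.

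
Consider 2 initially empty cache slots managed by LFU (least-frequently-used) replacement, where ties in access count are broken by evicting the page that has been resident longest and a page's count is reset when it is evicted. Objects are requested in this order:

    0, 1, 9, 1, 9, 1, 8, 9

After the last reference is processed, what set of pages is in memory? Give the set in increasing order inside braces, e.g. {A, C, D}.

{1, 9}

0: miss, frames (0)
1: miss, frames (0 1)
9: miss, evict 0, frames (1 9)
1: hit
9: hit
1: hit
8: miss, evict 9, frames (1 8)
9: miss, evict 8, frames (1 9)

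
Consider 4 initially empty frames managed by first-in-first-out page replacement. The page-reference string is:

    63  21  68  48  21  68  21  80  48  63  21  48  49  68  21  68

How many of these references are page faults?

63 → miss, frames [63]
21 → miss, frames [63, 21]
68 → miss, frames [63, 21, 68]
48 → miss, frames [63, 21, 68, 48]
21 → hit
68 → hit
21 → hit
80 → miss, evict 63, frames [21, 68, 48, 80]
48 → hit
63 → miss, evict 21, frames [68, 48, 80, 63]
21 → miss, evict 68, frames [48, 80, 63, 21]
48 → hit
49 → miss, evict 48, frames [80, 63, 21, 49]
68 → miss, evict 80, frames [63, 21, 49, 68]
21 → hit
68 → hit
Page faults: 9.

9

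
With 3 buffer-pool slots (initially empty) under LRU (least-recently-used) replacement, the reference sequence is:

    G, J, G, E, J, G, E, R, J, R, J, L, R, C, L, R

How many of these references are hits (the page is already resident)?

G: miss, frames {G}
J: miss, frames {G,J}
G: hit
E: miss, frames {J,G,E}
J: hit
G: hit
E: hit
R: miss, evict J, frames {G,E,R}
J: miss, evict G, frames {E,R,J}
R: hit
J: hit
L: miss, evict E, frames {R,J,L}
R: hit
C: miss, evict J, frames {L,R,C}
L: hit
R: hit
Hits: 9.

9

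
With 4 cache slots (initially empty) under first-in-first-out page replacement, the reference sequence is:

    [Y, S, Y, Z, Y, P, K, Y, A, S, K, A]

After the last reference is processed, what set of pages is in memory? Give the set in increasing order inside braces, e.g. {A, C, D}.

Y: miss, frames {Y}
S: miss, frames {Y,S}
Y: hit
Z: miss, frames {Y,S,Z}
Y: hit
P: miss, frames {Y,S,Z,P}
K: miss, evict Y, frames {S,Z,P,K}
Y: miss, evict S, frames {Z,P,K,Y}
A: miss, evict Z, frames {P,K,Y,A}
S: miss, evict P, frames {K,Y,A,S}
K: hit
A: hit

{A, K, S, Y}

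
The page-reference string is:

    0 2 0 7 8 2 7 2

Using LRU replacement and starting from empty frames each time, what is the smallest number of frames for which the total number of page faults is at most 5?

3

f=1: 8 faults
f=2: 6 faults
f=3: 5 faults
f=4: 4 faults
Smallest f with faults ≤ 5 is 3.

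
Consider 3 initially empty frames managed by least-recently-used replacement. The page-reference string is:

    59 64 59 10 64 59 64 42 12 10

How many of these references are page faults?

6

59 -> fault, frames {59}
64 -> fault, frames {59,64}
59 -> hit
10 -> fault, frames {64,59,10}
64 -> hit
59 -> hit
64 -> hit
42 -> fault, evict 10, frames {59,64,42}
12 -> fault, evict 59, frames {64,42,12}
10 -> fault, evict 64, frames {42,12,10}
Page faults: 6.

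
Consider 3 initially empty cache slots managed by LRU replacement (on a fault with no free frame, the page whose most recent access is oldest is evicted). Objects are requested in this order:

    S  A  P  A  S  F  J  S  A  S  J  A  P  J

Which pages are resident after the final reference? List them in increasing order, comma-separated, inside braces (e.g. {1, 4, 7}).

S -> fault, frames (S)
A -> fault, frames (S A)
P -> fault, frames (S A P)
A -> hit
S -> hit
F -> fault, evict P, frames (A S F)
J -> fault, evict A, frames (S F J)
S -> hit
A -> fault, evict F, frames (J S A)
S -> hit
J -> hit
A -> hit
P -> fault, evict S, frames (J A P)
J -> hit

{A, J, P}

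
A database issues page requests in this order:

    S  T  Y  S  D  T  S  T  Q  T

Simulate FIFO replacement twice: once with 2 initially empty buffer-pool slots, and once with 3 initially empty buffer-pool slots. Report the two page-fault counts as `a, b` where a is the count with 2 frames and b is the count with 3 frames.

9, 7

2 frames: F F F F F F F . F F → 9 faults.
3 frames: F F F . F . F F F . → 7 faults.
7 < 9: adding a frame reduced faults, as is typical.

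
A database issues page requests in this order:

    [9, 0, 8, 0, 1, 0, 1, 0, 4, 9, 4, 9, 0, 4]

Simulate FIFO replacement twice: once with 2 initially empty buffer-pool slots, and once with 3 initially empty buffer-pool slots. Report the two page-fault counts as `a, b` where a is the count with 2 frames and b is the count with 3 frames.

2 frames: F F F . F F . . F F . . F F → 9 faults.
3 frames: F F F . F . . . F F . . F . → 7 faults.
7 < 9: adding a frame reduced faults, as is typical.

9, 7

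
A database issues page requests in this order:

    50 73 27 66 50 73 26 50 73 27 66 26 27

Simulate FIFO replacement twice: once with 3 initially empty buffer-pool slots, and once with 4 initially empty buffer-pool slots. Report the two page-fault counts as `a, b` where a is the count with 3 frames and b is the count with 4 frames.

9, 10

3 frames: F F F F F F F . . F F . . → 9 faults.
4 frames: F F F F . . F F F F F F . → 10 faults.
10 > 9: adding a frame increased faults — Belady's anomaly.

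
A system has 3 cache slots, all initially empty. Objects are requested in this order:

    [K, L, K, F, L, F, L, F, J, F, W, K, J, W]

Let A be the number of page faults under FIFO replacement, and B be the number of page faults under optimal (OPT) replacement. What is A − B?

1

Under FIFO: F F . F . . . . F . F F . . → 6 faults.
Under OPT: F F . F . . . . F . F . . . → 5 faults.
A − B = 6 − 5 = 1.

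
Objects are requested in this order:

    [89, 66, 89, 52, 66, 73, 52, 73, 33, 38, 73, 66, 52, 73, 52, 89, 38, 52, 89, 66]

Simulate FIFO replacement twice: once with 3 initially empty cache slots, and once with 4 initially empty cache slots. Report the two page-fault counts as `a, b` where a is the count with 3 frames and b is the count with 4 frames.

3 frames: F F . F . F . . F F . F F F . F F F . F → 13 faults.
4 frames: F F . F . F . . F F . F F F . F F . . F → 12 faults.
12 < 13: adding a frame reduced faults, as is typical.

13, 12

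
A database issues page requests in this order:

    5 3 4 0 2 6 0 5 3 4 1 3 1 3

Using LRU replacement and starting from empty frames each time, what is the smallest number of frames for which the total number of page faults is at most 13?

2

f=1: 14 faults
f=2: 12 faults
f=3: 10 faults
f=4: 10 faults
f=5: 10 faults
f=6: 7 faults
f=7: 7 faults
Smallest f with faults ≤ 13 is 2.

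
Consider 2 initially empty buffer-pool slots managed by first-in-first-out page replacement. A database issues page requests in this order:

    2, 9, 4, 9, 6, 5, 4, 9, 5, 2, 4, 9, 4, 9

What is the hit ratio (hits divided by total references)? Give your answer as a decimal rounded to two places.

2 → fault, frames (2)
9 → fault, frames (2 9)
4 → fault, evict 2, frames (9 4)
9 → hit
6 → fault, evict 9, frames (4 6)
5 → fault, evict 4, frames (6 5)
4 → fault, evict 6, frames (5 4)
9 → fault, evict 5, frames (4 9)
5 → fault, evict 4, frames (9 5)
2 → fault, evict 9, frames (5 2)
4 → fault, evict 5, frames (2 4)
9 → fault, evict 2, frames (4 9)
4 → hit
9 → hit
Hits: 3 of 14 references → 3/14 = 0.2143.

0.21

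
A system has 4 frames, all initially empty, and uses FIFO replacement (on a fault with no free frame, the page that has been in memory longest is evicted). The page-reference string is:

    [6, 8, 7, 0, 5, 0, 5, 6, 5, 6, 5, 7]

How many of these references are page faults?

6 → miss, frames [6]
8 → miss, frames [6, 8]
7 → miss, frames [6, 8, 7]
0 → miss, frames [6, 8, 7, 0]
5 → miss, evict 6, frames [8, 7, 0, 5]
0 → hit
5 → hit
6 → miss, evict 8, frames [7, 0, 5, 6]
5 → hit
6 → hit
5 → hit
7 → hit
Page faults: 6.

6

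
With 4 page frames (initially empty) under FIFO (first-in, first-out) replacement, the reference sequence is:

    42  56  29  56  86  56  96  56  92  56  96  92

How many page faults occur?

42: fault, frames {42}
56: fault, frames {42,56}
29: fault, frames {42,56,29}
56: hit
86: fault, frames {42,56,29,86}
56: hit
96: fault, evict 42, frames {56,29,86,96}
56: hit
92: fault, evict 56, frames {29,86,96,92}
56: fault, evict 29, frames {86,96,92,56}
96: hit
92: hit
Page faults: 7.

7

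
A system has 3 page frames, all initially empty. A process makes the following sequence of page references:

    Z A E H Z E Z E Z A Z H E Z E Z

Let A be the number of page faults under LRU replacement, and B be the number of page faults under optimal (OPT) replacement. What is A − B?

Under LRU: F F F F F . . . . F . F F . . . → 8 faults.
Under OPT: F F F F . . . . . F . . F . . . → 6 faults.
A − B = 8 − 6 = 2.

2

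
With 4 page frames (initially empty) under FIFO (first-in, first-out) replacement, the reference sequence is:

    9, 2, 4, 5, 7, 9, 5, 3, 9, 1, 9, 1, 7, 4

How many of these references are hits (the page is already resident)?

5

9 -> miss, frames {9}
2 -> miss, frames {9,2}
4 -> miss, frames {9,2,4}
5 -> miss, frames {9,2,4,5}
7 -> miss, evict 9, frames {2,4,5,7}
9 -> miss, evict 2, frames {4,5,7,9}
5 -> hit
3 -> miss, evict 4, frames {5,7,9,3}
9 -> hit
1 -> miss, evict 5, frames {7,9,3,1}
9 -> hit
1 -> hit
7 -> hit
4 -> miss, evict 7, frames {9,3,1,4}
Hits: 5.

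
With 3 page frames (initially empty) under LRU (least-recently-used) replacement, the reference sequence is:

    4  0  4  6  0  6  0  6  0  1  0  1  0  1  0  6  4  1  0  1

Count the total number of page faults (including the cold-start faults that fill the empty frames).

4: miss, frames {4}
0: miss, frames {4,0}
4: hit
6: miss, frames {0,4,6}
0: hit
6: hit
0: hit
6: hit
0: hit
1: miss, evict 4, frames {6,0,1}
0: hit
1: hit
0: hit
1: hit
0: hit
6: hit
4: miss, evict 1, frames {0,6,4}
1: miss, evict 0, frames {6,4,1}
0: miss, evict 6, frames {4,1,0}
1: hit
Page faults: 7.

7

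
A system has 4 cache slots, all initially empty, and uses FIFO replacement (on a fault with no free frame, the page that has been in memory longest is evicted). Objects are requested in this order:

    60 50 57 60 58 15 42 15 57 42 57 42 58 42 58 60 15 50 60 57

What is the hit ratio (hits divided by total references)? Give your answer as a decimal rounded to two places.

60: miss, frames [60]
50: miss, frames [60, 50]
57: miss, frames [60, 50, 57]
60: hit
58: miss, frames [60, 50, 57, 58]
15: miss, evict 60, frames [50, 57, 58, 15]
42: miss, evict 50, frames [57, 58, 15, 42]
15: hit
57: hit
42: hit
57: hit
42: hit
58: hit
42: hit
58: hit
60: miss, evict 57, frames [58, 15, 42, 60]
15: hit
50: miss, evict 58, frames [15, 42, 60, 50]
60: hit
57: miss, evict 15, frames [42, 60, 50, 57]
Hits: 11 of 20 references → 11/20 = 0.5500.

0.55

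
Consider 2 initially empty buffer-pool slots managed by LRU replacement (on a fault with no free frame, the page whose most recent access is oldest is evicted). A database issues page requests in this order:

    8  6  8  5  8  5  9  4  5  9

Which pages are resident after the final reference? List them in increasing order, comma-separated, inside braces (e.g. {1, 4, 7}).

{5, 9}

8 -> fault, frames (8)
6 -> fault, frames (8 6)
8 -> hit
5 -> fault, evict 6, frames (8 5)
8 -> hit
5 -> hit
9 -> fault, evict 8, frames (5 9)
4 -> fault, evict 5, frames (9 4)
5 -> fault, evict 9, frames (4 5)
9 -> fault, evict 4, frames (5 9)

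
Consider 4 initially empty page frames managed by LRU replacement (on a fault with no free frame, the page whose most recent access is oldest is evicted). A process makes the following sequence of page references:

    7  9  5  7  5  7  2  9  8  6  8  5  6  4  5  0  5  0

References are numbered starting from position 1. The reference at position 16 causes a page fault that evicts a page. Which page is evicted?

8

pos 1: 7: miss, frames [7]
pos 2: 9: miss, frames [7, 9]
pos 3: 5: miss, frames [7, 9, 5]
pos 4: 7: hit
pos 5: 5: hit
pos 6: 7: hit
pos 7: 2: miss, frames [9, 5, 7, 2]
pos 8: 9: hit
pos 9: 8: miss, evict 5, frames [7, 2, 9, 8]
pos 10: 6: miss, evict 7, frames [2, 9, 8, 6]
pos 11: 8: hit
pos 12: 5: miss, evict 2, frames [9, 6, 8, 5]
pos 13: 6: hit
pos 14: 4: miss, evict 9, frames [8, 5, 6, 4]
pos 15: 5: hit
pos 16: 0: miss, evict 8, frames [6, 4, 5, 0]
At position 16, page 8 is evicted.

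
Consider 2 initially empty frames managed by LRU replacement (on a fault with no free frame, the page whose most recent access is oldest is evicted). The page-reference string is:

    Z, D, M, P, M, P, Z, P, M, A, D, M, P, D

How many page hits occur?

3

Z → fault, frames (Z)
D → fault, frames (Z D)
M → fault, evict Z, frames (D M)
P → fault, evict D, frames (M P)
M → hit
P → hit
Z → fault, evict M, frames (P Z)
P → hit
M → fault, evict Z, frames (P M)
A → fault, evict P, frames (M A)
D → fault, evict M, frames (A D)
M → fault, evict A, frames (D M)
P → fault, evict D, frames (M P)
D → fault, evict M, frames (P D)
Hits: 3.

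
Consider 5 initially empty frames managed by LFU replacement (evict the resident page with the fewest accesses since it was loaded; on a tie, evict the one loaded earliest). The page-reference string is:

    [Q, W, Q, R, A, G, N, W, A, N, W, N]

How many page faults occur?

7

Q -> fault, frames [Q]
W -> fault, frames [Q, W]
Q -> hit
R -> fault, frames [Q, W, R]
A -> fault, frames [Q, W, R, A]
G -> fault, frames [Q, W, R, A, G]
N -> fault, evict W, frames [Q, R, A, G, N]
W -> fault, evict R, frames [Q, A, G, N, W]
A -> hit
N -> hit
W -> hit
N -> hit
Page faults: 7.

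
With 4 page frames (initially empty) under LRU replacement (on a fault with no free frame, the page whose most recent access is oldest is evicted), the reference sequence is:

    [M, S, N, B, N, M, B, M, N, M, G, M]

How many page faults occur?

5

M: miss, frames {M}
S: miss, frames {M,S}
N: miss, frames {M,S,N}
B: miss, frames {M,S,N,B}
N: hit
M: hit
B: hit
M: hit
N: hit
M: hit
G: miss, evict S, frames {B,N,M,G}
M: hit
Page faults: 5.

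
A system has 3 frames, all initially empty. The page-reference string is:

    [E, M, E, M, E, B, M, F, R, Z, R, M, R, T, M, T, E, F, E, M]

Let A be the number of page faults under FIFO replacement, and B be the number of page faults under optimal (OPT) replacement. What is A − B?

2

Under FIFO: F F . . . F . F F F . F . F . . F F . F → 11 faults.
Under OPT: F F . . . F . F F F . . . F . . F F . . → 9 faults.
A − B = 11 − 9 = 2.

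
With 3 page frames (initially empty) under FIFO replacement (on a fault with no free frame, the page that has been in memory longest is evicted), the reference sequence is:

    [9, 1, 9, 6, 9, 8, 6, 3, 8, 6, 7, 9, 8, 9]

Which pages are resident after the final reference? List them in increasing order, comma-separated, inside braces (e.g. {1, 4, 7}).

{7, 8, 9}

9 → miss, frames [9]
1 → miss, frames [9, 1]
9 → hit
6 → miss, frames [9, 1, 6]
9 → hit
8 → miss, evict 9, frames [1, 6, 8]
6 → hit
3 → miss, evict 1, frames [6, 8, 3]
8 → hit
6 → hit
7 → miss, evict 6, frames [8, 3, 7]
9 → miss, evict 8, frames [3, 7, 9]
8 → miss, evict 3, frames [7, 9, 8]
9 → hit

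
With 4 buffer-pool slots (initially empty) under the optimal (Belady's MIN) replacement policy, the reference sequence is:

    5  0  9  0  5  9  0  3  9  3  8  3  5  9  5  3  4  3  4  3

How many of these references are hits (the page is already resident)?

5: fault, frames {5}
0: fault, frames {5,0}
9: fault, frames {5,0,9}
0: hit
5: hit
9: hit
0: hit
3: fault, frames {5,0,9,3}
9: hit
3: hit
8: fault, evict 0, frames {5,9,3,8}
3: hit
5: hit
9: hit
5: hit
3: hit
4: fault, evict 8, frames {5,9,3,4}
3: hit
4: hit
3: hit
Hits: 14.

14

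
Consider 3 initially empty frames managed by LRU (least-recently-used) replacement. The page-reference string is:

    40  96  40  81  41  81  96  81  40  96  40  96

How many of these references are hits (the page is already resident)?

6

40: miss, frames (40)
96: miss, frames (40 96)
40: hit
81: miss, frames (96 40 81)
41: miss, evict 96, frames (40 81 41)
81: hit
96: miss, evict 40, frames (41 81 96)
81: hit
40: miss, evict 41, frames (96 81 40)
96: hit
40: hit
96: hit
Hits: 6.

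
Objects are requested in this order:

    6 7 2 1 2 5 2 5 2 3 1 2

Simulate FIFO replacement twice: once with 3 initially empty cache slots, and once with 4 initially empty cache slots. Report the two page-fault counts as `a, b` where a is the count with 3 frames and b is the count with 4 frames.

7, 6

3 frames: F F F F . F . . . F . F → 7 faults.
4 frames: F F F F . F . . . F . . → 6 faults.
6 < 7: adding a frame reduced faults, as is typical.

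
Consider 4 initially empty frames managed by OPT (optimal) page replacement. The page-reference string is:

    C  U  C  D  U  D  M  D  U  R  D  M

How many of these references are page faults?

5

C → fault, frames {C}
U → fault, frames {C,U}
C → hit
D → fault, frames {C,U,D}
U → hit
D → hit
M → fault, frames {C,U,D,M}
D → hit
U → hit
R → fault, evict U, frames {C,D,M,R}
D → hit
M → hit
Page faults: 5.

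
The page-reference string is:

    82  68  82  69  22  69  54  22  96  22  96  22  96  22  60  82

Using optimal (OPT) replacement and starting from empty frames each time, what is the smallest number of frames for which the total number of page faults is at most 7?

3

f=1: 16 faults
f=2: 8 faults
f=3: 7 faults
f=4: 7 faults
f=5: 7 faults
f=6: 7 faults
f=7: 7 faults
Smallest f with faults ≤ 7 is 3.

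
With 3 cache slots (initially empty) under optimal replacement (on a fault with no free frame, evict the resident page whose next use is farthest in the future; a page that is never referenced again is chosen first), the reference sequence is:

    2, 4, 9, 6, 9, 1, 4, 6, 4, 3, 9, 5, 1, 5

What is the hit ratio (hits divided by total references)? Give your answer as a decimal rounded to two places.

2 → fault, frames {2}
4 → fault, frames {2,4}
9 → fault, frames {2,4,9}
6 → fault, evict 2, frames {4,9,6}
9 → hit
1 → fault, evict 9, frames {4,6,1}
4 → hit
6 → hit
4 → hit
3 → fault, evict 6, frames {4,1,3}
9 → fault, evict 3, frames {4,1,9}
5 → fault, evict 9, frames {4,1,5}
1 → hit
5 → hit
Hits: 6 of 14 references → 6/14 = 0.4286.

0.43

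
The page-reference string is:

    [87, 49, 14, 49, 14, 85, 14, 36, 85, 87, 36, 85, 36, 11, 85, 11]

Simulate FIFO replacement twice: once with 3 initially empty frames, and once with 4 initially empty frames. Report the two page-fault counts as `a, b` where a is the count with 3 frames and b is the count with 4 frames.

3 frames: F F F . . F . F . F . . . F F . → 8 faults.
4 frames: F F F . . F . F . F . . . F . . → 7 faults.
7 < 8: adding a frame reduced faults, as is typical.

8, 7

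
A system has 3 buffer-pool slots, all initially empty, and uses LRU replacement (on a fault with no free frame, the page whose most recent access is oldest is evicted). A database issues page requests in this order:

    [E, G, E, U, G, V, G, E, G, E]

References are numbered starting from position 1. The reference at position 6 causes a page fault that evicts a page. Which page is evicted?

pos 1: E → fault, frames [E]
pos 2: G → fault, frames [E, G]
pos 3: E → hit
pos 4: U → fault, frames [G, E, U]
pos 5: G → hit
pos 6: V → fault, evict E, frames [U, G, V]
At position 6, page E is evicted.

E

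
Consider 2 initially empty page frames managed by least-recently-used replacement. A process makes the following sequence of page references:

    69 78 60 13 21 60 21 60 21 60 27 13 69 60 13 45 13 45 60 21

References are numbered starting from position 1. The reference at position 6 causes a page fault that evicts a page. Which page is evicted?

13

pos 1: 69 → miss, frames {69}
pos 2: 78 → miss, frames {69,78}
pos 3: 60 → miss, evict 69, frames {78,60}
pos 4: 13 → miss, evict 78, frames {60,13}
pos 5: 21 → miss, evict 60, frames {13,21}
pos 6: 60 → miss, evict 13, frames {21,60}
At position 6, page 13 is evicted.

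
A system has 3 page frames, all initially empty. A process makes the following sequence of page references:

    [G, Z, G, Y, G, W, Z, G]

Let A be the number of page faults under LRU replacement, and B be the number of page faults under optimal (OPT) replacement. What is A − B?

Under LRU: F F . F . F F . → 5 faults.
Under OPT: F F . F . F . . → 4 faults.
A − B = 5 − 4 = 1.

1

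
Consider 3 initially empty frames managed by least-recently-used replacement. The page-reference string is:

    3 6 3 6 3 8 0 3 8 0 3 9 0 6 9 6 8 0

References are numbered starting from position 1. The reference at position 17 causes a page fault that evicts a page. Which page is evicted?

0

pos 1: 3 -> fault, frames {3}
pos 2: 6 -> fault, frames {3,6}
pos 3: 3 -> hit
pos 4: 6 -> hit
pos 5: 3 -> hit
pos 6: 8 -> fault, frames {6,3,8}
pos 7: 0 -> fault, evict 6, frames {3,8,0}
pos 8: 3 -> hit
pos 9: 8 -> hit
pos 10: 0 -> hit
pos 11: 3 -> hit
pos 12: 9 -> fault, evict 8, frames {0,3,9}
pos 13: 0 -> hit
pos 14: 6 -> fault, evict 3, frames {9,0,6}
pos 15: 9 -> hit
pos 16: 6 -> hit
pos 17: 8 -> fault, evict 0, frames {9,6,8}
At position 17, page 0 is evicted.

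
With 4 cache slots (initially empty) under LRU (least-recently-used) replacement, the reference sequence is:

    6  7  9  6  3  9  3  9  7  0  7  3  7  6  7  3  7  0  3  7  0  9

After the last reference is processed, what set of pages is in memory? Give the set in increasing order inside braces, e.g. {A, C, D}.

6 → miss, frames (6)
7 → miss, frames (6 7)
9 → miss, frames (6 7 9)
6 → hit
3 → miss, frames (7 9 6 3)
9 → hit
3 → hit
9 → hit
7 → hit
0 → miss, evict 6, frames (3 9 7 0)
7 → hit
3 → hit
7 → hit
6 → miss, evict 9, frames (0 3 7 6)
7 → hit
3 → hit
7 → hit
0 → hit
3 → hit
7 → hit
0 → hit
9 → miss, evict 6, frames (3 7 0 9)

{0, 3, 7, 9}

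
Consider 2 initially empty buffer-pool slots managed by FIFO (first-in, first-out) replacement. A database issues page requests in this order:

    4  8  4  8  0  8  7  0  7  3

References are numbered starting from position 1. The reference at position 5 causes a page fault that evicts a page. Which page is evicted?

4

pos 1: 4: fault, frames {4}
pos 2: 8: fault, frames {4,8}
pos 3: 4: hit
pos 4: 8: hit
pos 5: 0: fault, evict 4, frames {8,0}
At position 5, page 4 is evicted.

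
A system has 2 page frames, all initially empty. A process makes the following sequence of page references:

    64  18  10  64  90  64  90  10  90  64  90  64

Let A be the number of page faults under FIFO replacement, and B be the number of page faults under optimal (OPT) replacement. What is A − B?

2

Under FIFO: F F F F F . . F . F F . → 8 faults.
Under OPT: F F F . F . . F . F . . → 6 faults.
A − B = 8 − 6 = 2.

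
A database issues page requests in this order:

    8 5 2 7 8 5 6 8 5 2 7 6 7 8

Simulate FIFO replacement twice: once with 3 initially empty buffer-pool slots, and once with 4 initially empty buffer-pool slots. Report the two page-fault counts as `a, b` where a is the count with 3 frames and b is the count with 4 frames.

10, 11

3 frames: F F F F F F F . . F F . . F → 10 faults.
4 frames: F F F F . . F F F F F F . F → 11 faults.
11 > 10: adding a frame increased faults — Belady's anomaly.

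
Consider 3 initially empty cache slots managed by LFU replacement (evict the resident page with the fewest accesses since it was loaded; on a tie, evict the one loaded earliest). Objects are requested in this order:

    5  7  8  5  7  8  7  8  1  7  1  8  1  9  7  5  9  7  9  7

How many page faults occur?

5: miss, frames [5]
7: miss, frames [5, 7]
8: miss, frames [5, 7, 8]
5: hit
7: hit
8: hit
7: hit
8: hit
1: miss, evict 5, frames [7, 8, 1]
7: hit
1: hit
8: hit
1: hit
9: miss, evict 1, frames [7, 8, 9]
7: hit
5: miss, evict 9, frames [7, 8, 5]
9: miss, evict 5, frames [7, 8, 9]
7: hit
9: hit
7: hit
Page faults: 7.

7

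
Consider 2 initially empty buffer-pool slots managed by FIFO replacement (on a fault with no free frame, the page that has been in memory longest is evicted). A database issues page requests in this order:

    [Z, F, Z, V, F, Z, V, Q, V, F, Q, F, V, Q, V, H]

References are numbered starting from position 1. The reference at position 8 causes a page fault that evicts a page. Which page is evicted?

pos 1: Z: miss, frames [Z]
pos 2: F: miss, frames [Z, F]
pos 3: Z: hit
pos 4: V: miss, evict Z, frames [F, V]
pos 5: F: hit
pos 6: Z: miss, evict F, frames [V, Z]
pos 7: V: hit
pos 8: Q: miss, evict V, frames [Z, Q]
At position 8, page V is evicted.

V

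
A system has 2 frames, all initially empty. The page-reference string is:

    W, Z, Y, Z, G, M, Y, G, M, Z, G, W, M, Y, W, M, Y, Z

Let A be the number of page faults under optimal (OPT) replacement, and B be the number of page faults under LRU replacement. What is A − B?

Under OPT: F F F . F F . F . F . F F F . F . F → 12 faults.
Under LRU: F F F . F F F F F F F F F F F F F F → 17 faults.
A − B = 12 − 17 = -5.

-5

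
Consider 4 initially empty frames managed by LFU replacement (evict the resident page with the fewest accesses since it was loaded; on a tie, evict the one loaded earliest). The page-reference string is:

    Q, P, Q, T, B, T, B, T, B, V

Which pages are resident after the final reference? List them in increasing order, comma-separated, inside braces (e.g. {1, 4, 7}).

{B, Q, T, V}

Q → miss, frames (Q)
P → miss, frames (Q P)
Q → hit
T → miss, frames (Q P T)
B → miss, frames (Q P T B)
T → hit
B → hit
T → hit
B → hit
V → miss, evict P, frames (Q T B V)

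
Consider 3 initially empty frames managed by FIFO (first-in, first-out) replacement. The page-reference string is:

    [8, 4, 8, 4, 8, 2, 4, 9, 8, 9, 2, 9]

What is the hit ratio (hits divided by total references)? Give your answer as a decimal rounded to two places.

8 -> fault, frames (8)
4 -> fault, frames (8 4)
8 -> hit
4 -> hit
8 -> hit
2 -> fault, frames (8 4 2)
4 -> hit
9 -> fault, evict 8, frames (4 2 9)
8 -> fault, evict 4, frames (2 9 8)
9 -> hit
2 -> hit
9 -> hit
Hits: 7 of 12 references → 7/12 = 0.5833.

0.58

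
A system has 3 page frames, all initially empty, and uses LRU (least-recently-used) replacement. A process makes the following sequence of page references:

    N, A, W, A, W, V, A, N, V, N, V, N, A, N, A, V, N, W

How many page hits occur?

12

N: fault, frames {N}
A: fault, frames {N,A}
W: fault, frames {N,A,W}
A: hit
W: hit
V: fault, evict N, frames {A,W,V}
A: hit
N: fault, evict W, frames {V,A,N}
V: hit
N: hit
V: hit
N: hit
A: hit
N: hit
A: hit
V: hit
N: hit
W: fault, evict A, frames {V,N,W}
Hits: 12.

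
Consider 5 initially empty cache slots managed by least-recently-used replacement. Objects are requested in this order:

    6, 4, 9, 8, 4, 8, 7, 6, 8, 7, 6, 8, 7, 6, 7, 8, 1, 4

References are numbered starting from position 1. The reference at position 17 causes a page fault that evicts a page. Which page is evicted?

pos 1: 6 -> miss, frames {6}
pos 2: 4 -> miss, frames {6,4}
pos 3: 9 -> miss, frames {6,4,9}
pos 4: 8 -> miss, frames {6,4,9,8}
pos 5: 4 -> hit
pos 6: 8 -> hit
pos 7: 7 -> miss, frames {6,9,4,8,7}
pos 8: 6 -> hit
pos 9: 8 -> hit
pos 10: 7 -> hit
pos 11: 6 -> hit
pos 12: 8 -> hit
pos 13: 7 -> hit
pos 14: 6 -> hit
pos 15: 7 -> hit
pos 16: 8 -> hit
pos 17: 1 -> miss, evict 9, frames {4,6,7,8,1}
At position 17, page 9 is evicted.

9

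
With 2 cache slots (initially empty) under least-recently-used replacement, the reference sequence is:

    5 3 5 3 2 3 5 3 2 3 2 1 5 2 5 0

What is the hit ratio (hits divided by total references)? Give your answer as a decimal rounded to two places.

0.44

5 → miss, frames [5]
3 → miss, frames [5, 3]
5 → hit
3 → hit
2 → miss, evict 5, frames [3, 2]
3 → hit
5 → miss, evict 2, frames [3, 5]
3 → hit
2 → miss, evict 5, frames [3, 2]
3 → hit
2 → hit
1 → miss, evict 3, frames [2, 1]
5 → miss, evict 2, frames [1, 5]
2 → miss, evict 1, frames [5, 2]
5 → hit
0 → miss, evict 2, frames [5, 0]
Hits: 7 of 16 references → 7/16 = 0.4375.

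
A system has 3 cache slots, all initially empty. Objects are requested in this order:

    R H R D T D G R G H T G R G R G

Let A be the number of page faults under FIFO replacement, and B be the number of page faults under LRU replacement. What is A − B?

Under FIFO: F F . F F . F F . F F F F . . . → 10 faults.
Under LRU: F F . F F . F F . F F . F . . . → 9 faults.
A − B = 10 − 9 = 1.

1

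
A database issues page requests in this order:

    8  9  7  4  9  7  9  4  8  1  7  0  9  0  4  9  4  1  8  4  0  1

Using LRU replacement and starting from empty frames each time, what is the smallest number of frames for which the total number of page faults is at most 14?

f=1: 22 faults
f=2: 19 faults
f=3: 14 faults
f=4: 12 faults
f=5: 9 faults
f=6: 6 faults
Smallest f with faults ≤ 14 is 3.

3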